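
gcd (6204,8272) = 2068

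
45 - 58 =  - 13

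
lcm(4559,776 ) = 36472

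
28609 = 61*469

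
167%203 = 167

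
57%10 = 7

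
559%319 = 240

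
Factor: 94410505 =5^1*7^2 * 181^1*2129^1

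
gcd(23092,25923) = 1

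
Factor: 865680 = 2^4*3^1*5^1*3607^1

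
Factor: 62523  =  3^2 * 6947^1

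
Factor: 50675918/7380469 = 2^1*41^1*409^1* 1511^1*7380469^( - 1) 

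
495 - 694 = -199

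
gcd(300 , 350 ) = 50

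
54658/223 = 54658/223 = 245.10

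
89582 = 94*953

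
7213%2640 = 1933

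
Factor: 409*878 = 2^1*409^1*439^1 = 359102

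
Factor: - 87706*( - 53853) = 4723231218= 2^1  *3^1*29^1*619^1*43853^1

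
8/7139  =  8/7139 = 0.00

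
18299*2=36598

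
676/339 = 676/339=1.99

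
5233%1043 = 18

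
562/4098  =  281/2049 = 0.14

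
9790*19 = 186010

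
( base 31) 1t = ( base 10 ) 60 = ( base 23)2E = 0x3c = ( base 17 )39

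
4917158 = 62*79309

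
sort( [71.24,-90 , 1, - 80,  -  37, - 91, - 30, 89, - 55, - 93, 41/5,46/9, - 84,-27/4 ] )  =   [ - 93, - 91,-90, - 84, - 80, - 55, - 37,  -  30, - 27/4, 1,46/9,41/5, 71.24,89]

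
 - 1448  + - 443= -1891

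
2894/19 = 2894/19 = 152.32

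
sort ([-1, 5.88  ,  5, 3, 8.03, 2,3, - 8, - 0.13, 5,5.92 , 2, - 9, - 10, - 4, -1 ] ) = [ - 10, - 9, - 8,  -  4,- 1, - 1,-0.13,2,2,3,3,5, 5, 5.88, 5.92, 8.03 ] 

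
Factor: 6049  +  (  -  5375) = 674 = 2^1*337^1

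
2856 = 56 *51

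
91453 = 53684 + 37769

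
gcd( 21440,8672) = 32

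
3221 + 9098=12319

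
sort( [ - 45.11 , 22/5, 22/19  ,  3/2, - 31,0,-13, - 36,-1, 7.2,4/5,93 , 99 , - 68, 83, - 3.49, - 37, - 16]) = [ - 68,  -  45.11, - 37, - 36,- 31, - 16, - 13, - 3.49  , - 1, 0,4/5,22/19 , 3/2, 22/5,7.2, 83, 93, 99] 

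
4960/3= 4960/3 = 1653.33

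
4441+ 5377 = 9818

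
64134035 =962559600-898425565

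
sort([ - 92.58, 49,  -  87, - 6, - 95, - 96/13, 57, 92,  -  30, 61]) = [ - 95, -92.58, - 87, - 30 , - 96/13, - 6,49, 57,  61, 92]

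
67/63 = 1+4/63 = 1.06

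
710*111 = 78810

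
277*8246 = 2284142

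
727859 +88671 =816530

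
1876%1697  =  179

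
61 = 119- 58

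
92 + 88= 180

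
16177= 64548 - 48371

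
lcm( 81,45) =405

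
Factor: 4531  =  23^1*197^1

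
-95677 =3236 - 98913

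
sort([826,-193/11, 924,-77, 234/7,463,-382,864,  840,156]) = [ - 382 , - 77, - 193/11, 234/7,  156,463, 826, 840,864 , 924]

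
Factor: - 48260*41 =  - 2^2*5^1 * 19^1*41^1 * 127^1 =-1978660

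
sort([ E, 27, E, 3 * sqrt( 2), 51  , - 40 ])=[ - 40,E, E , 3*sqrt( 2),  27,  51] 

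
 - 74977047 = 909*(  -  82483)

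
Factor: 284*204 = 2^4 * 3^1 * 17^1*71^1 = 57936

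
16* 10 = 160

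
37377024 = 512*73002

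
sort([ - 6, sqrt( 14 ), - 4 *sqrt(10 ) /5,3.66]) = [ -6,-4*sqrt(10 ) /5,3.66,  sqrt(14)]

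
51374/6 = 8562 + 1/3 = 8562.33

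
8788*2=17576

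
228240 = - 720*( - 317)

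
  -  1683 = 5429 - 7112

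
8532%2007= 504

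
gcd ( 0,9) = 9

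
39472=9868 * 4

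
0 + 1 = 1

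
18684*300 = 5605200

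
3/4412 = 3/4412  =  0.00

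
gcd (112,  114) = 2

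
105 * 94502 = 9922710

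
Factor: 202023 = 3^2*22447^1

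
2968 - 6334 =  - 3366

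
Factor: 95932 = 2^2*29^1*827^1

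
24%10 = 4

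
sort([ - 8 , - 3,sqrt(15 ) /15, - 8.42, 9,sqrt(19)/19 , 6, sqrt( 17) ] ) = [ - 8.42, - 8, -3,  sqrt( 19 ) /19,sqrt( 15) /15, sqrt( 17),6,9 ] 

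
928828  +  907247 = 1836075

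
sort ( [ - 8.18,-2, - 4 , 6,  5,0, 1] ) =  [ - 8.18, - 4, - 2, 0,1 , 5, 6] 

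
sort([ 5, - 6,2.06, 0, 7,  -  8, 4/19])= [ - 8, - 6,0,4/19,2.06, 5,7 ]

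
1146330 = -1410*(  -  813)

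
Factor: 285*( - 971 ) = -3^1 * 5^1 * 19^1*971^1= -276735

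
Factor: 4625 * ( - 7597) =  - 5^3*37^1*71^1*107^1  =  - 35136125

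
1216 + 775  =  1991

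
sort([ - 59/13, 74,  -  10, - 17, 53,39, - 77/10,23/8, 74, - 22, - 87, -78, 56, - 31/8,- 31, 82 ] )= [ - 87,  -  78,-31, - 22, - 17, - 10,  -  77/10, - 59/13, - 31/8,23/8, 39,53, 56,74,74, 82 ]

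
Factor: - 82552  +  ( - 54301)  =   - 107^1*1279^1 = - 136853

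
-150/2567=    - 150/2567 = - 0.06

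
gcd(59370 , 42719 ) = 1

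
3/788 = 3/788 = 0.00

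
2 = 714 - 712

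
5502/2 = 2751= 2751.00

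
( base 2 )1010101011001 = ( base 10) 5465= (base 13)2645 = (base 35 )4g5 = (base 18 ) gfb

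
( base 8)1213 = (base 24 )133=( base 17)245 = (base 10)651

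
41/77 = 41/77=0.53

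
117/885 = 39/295  =  0.13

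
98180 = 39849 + 58331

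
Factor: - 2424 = - 2^3*3^1*101^1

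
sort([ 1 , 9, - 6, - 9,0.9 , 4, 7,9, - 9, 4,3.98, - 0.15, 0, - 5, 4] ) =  [ - 9, - 9, - 6,  -  5, - 0.15,0,0.9,1, 3.98,4, 4,4,7,9,9] 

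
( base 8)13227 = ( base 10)5783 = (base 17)1303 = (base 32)5kn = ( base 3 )21221012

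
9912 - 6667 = 3245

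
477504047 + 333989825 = 811493872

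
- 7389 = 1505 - 8894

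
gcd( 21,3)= 3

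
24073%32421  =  24073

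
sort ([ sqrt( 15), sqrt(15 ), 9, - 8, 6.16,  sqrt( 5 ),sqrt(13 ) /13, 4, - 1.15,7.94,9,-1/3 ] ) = [ - 8, - 1.15,  -  1/3,sqrt( 13 ) /13,  sqrt(5), sqrt( 15),sqrt( 15),4,6.16, 7.94, 9, 9 ] 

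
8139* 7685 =62548215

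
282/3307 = 282/3307=0.09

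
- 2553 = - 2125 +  - 428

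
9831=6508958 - 6499127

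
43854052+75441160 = 119295212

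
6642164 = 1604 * 4141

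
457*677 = 309389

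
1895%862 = 171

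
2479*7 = 17353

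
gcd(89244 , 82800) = 36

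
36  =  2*18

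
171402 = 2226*77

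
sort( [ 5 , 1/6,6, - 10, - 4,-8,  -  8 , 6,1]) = [-10, - 8, - 8 , - 4, 1/6,1,5, 6,6 ] 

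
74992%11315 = 7102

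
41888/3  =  41888/3=   13962.67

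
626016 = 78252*8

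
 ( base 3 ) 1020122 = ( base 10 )908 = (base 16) 38C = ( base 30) 108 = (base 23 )1GB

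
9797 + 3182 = 12979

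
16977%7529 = 1919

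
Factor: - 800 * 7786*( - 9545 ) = 2^6*5^3*17^1*23^1* 83^1*229^1 = 59453896000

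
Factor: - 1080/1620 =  - 2/3 = - 2^1*3^(-1 ) 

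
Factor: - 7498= -2^1*23^1*163^1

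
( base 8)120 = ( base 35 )2a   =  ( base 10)80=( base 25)35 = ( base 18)48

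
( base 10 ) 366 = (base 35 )ag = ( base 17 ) 149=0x16E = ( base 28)D2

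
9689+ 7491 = 17180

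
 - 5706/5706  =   - 1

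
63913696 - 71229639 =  - 7315943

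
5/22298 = 5/22298 = 0.00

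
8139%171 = 102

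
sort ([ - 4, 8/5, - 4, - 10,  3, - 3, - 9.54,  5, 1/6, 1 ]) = [ - 10, - 9.54,  -  4, - 4, - 3,  1/6,1,8/5,  3,  5] 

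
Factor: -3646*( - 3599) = 13121954 = 2^1 * 59^1*61^1*1823^1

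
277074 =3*92358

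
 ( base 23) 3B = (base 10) 80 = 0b1010000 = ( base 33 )2e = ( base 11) 73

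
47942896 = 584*82094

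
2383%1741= 642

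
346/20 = 17 +3/10=17.30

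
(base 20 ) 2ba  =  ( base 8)2006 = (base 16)406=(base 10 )1030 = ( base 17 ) 39a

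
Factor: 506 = 2^1*11^1*23^1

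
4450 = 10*445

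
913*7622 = 6958886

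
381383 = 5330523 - 4949140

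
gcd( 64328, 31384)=8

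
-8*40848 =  - 326784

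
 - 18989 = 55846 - 74835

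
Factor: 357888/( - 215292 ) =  - 2^7  *  7^ ( - 1 ) * 11^ ( - 1)=- 128/77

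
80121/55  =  1456 + 41/55 = 1456.75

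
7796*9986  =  77850856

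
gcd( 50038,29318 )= 2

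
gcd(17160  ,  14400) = 120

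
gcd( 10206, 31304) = 14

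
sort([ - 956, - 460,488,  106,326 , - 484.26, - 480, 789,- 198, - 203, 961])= [ -956,-484.26,  -  480,  -  460, - 203,- 198,106,326,488,789,961] 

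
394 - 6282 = -5888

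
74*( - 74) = - 5476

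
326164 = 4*81541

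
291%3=0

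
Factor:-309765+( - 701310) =-1011075 = - 3^1*5^2*13^1*17^1*61^1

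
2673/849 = 891/283 = 3.15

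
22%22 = 0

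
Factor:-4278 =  -2^1*  3^1* 23^1*31^1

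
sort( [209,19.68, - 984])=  [ - 984, 19.68, 209]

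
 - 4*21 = -84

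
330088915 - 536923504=  -  206834589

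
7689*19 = 146091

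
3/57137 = 3/57137  =  0.00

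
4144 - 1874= 2270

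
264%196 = 68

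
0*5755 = 0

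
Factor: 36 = 2^2*3^2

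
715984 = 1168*613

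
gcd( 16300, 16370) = 10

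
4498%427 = 228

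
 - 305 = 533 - 838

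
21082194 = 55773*378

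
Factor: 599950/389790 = 3^(-2)*5^1 * 13^2*61^( - 1) = 845/549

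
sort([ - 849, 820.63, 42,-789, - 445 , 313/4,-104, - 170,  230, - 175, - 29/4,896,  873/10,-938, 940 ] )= [ - 938, - 849, - 789, - 445, - 175,-170,-104, - 29/4, 42, 313/4,873/10, 230,  820.63, 896,  940]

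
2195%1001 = 193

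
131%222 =131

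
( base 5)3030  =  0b110000110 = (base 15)1b0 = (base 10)390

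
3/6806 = 3/6806= 0.00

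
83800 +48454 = 132254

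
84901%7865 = 6251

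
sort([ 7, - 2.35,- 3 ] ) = [  -  3, - 2.35, 7 ] 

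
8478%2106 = 54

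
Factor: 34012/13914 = 2^1*3^( - 2 ) * 11^1=22/9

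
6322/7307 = 6322/7307= 0.87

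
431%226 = 205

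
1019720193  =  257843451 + 761876742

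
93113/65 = 1432+ 33/65 = 1432.51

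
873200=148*5900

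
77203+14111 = 91314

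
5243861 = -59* (  -  88879 )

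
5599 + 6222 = 11821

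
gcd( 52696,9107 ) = 7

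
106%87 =19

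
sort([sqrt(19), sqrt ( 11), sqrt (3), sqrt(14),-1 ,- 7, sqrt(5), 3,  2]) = [  -  7, - 1,sqrt(3), 2,  sqrt( 5 ), 3, sqrt(11),sqrt( 14),sqrt ( 19)]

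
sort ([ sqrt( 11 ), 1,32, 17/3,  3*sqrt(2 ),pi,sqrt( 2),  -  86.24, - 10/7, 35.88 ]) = [-86.24, - 10/7,1,sqrt( 2),  pi, sqrt(11 ), 3*sqrt(2) , 17/3,32 , 35.88 ]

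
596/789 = 596/789 = 0.76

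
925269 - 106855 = 818414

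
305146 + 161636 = 466782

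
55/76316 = 55/76316 =0.00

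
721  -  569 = 152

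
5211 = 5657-446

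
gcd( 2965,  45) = 5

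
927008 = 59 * 15712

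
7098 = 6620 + 478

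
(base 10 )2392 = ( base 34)22c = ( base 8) 4530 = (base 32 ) 2AO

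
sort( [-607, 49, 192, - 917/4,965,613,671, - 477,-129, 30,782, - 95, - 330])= [-607, - 477, - 330, - 917/4, - 129, - 95, 30,  49 , 192,613,671,782,965 ] 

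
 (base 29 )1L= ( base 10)50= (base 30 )1K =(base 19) 2C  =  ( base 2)110010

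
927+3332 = 4259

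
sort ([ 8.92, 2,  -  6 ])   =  [ - 6,2,8.92 ]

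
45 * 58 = 2610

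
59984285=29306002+30678283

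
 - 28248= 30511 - 58759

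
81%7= 4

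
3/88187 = 3/88187 = 0.00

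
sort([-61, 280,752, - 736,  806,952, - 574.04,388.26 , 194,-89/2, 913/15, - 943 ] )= [ -943,  -  736, - 574.04, - 61, - 89/2,913/15,194, 280 , 388.26,752, 806,952] 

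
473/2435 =473/2435 = 0.19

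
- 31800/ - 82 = 387 + 33/41 = 387.80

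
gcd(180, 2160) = 180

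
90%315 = 90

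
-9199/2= -4600 + 1/2 = - 4599.50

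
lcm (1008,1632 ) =34272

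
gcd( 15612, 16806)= 6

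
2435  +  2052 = 4487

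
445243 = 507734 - 62491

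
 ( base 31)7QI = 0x1D7F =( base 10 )7551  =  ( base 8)16577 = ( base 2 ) 1110101111111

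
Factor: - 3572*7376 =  - 26347072 =- 2^6*19^1*47^1*461^1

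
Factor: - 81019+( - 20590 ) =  - 101609 = - 17^1*43^1 * 139^1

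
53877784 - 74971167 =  - 21093383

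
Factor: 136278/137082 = 3^1*11^( - 1 )*31^( - 1)*113^1 = 339/341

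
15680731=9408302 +6272429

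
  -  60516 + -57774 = -118290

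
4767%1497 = 276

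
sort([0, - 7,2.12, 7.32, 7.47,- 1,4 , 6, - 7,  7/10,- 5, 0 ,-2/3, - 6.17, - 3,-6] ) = [-7,- 7,- 6.17, - 6,  -  5, - 3 , - 1,  -  2/3, 0 , 0,7/10 , 2.12, 4,6,7.32 , 7.47 ] 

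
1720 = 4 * 430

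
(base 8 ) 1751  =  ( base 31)119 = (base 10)1001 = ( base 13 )5c0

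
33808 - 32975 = 833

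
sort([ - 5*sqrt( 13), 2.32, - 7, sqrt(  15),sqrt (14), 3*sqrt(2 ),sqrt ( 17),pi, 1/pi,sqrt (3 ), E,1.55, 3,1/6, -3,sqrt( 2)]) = [ - 5*sqrt( 13), - 7, - 3,1/6,1/pi,sqrt( 2 ), 1.55,sqrt( 3 ),2.32,E,  3,pi,sqrt(14),sqrt(15 ),  sqrt( 17 ), 3 * sqrt(2) ]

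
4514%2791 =1723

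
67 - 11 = 56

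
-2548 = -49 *52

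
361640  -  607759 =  - 246119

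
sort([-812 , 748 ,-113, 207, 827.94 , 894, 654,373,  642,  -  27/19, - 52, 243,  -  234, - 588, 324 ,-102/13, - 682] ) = [ - 812, - 682,- 588, - 234 ,  -  113, - 52 ,-102/13,  -  27/19, 207, 243, 324, 373 , 642,654,748, 827.94, 894]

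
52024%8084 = 3520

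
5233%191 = 76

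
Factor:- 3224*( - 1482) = 4777968 = 2^4*3^1*13^2*19^1 * 31^1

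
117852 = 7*16836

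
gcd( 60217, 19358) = 1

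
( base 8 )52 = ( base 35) 17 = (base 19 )24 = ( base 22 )1K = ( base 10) 42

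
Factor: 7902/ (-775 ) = - 2^1*3^2*5^(-2)*31^ (-1)*439^1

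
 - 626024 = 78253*( - 8)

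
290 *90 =26100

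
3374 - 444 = 2930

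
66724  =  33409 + 33315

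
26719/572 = 2429/52 = 46.71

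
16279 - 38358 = -22079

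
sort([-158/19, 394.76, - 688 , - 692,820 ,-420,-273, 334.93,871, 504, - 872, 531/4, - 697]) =[-872, - 697, - 692,-688,-420, - 273,-158/19,531/4, 334.93,394.76,504, 820, 871]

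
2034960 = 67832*30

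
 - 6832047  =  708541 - 7540588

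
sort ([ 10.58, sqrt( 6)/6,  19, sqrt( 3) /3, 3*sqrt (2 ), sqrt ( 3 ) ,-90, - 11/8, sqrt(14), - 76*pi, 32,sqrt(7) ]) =[ - 76*pi, - 90, - 11/8, sqrt(6)/6,  sqrt( 3) /3,sqrt( 3), sqrt(7 ) , sqrt( 14 ),3*sqrt( 2),10.58, 19,  32 ]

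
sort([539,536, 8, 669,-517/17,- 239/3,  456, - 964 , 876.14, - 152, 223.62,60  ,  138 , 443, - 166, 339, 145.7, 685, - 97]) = [-964,-166,-152,-97,-239/3 ,-517/17, 8,60, 138, 145.7, 223.62,339,443, 456,536, 539,669, 685, 876.14]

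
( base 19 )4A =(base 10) 86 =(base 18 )4E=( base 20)46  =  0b1010110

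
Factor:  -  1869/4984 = - 2^( - 3 ) * 3^1=-3/8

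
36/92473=36/92473 =0.00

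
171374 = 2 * 85687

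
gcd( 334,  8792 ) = 2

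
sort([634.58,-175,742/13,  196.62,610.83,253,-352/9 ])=[ -175,-352/9,742/13 , 196.62,253,  610.83,  634.58] 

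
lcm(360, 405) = 3240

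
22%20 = 2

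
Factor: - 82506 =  - 2^1*3^1*13751^1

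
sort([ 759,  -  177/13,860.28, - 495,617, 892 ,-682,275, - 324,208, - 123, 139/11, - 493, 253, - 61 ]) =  [ - 682, - 495,  -  493 , - 324,  -  123, - 61, - 177/13,139/11,208,253,275, 617,  759, 860.28, 892]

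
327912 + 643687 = 971599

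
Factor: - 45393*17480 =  - 793469640 = -2^3*3^1 * 5^1*19^1 * 23^1*15131^1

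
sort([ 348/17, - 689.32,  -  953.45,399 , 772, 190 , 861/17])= [- 953.45, - 689.32,348/17, 861/17, 190, 399,772 ]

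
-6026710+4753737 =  - 1272973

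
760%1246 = 760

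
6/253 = 6/253  =  0.02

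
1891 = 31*61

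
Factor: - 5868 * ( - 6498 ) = 2^3 * 3^4*19^2*163^1 = 38130264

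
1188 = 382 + 806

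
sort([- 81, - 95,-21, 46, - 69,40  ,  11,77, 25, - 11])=[ - 95,-81,-69, - 21,  -  11, 11 , 25, 40 , 46,77 ]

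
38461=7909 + 30552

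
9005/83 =108+41/83 = 108.49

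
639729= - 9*(  -  71081)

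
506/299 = 22/13 = 1.69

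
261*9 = 2349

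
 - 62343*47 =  - 2930121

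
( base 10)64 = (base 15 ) 44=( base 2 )1000000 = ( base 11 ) 59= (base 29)26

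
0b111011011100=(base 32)3MS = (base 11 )2949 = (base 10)3804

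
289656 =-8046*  ( - 36)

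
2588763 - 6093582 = -3504819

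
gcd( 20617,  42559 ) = 53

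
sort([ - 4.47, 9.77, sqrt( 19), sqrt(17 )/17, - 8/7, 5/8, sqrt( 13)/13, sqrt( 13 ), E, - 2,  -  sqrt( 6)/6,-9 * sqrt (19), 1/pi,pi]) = [- 9 * sqrt( 19), - 4.47,-2,-8/7,-sqrt(6) /6,sqrt(17 )/17, sqrt( 13 )/13, 1/pi,5/8,E, pi, sqrt ( 13 ), sqrt(19 ),  9.77]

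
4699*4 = 18796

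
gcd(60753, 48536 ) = 1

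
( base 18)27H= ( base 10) 791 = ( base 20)1JB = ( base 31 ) pg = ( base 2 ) 1100010111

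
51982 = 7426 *7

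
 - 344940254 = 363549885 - 708490139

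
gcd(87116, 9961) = 1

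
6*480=2880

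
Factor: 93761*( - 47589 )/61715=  - 4461992229/61715 = - 3^1*5^( - 1 )*29^1*547^1*12343^( - 1 ) * 93761^1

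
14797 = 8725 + 6072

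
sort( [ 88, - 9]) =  [-9,88]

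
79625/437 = 182+91/437 = 182.21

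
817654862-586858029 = 230796833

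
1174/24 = 48 + 11/12= 48.92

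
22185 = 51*435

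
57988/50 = 28994/25 = 1159.76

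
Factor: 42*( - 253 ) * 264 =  - 2^4*3^2 * 7^1*11^2*23^1 =-2805264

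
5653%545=203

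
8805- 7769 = 1036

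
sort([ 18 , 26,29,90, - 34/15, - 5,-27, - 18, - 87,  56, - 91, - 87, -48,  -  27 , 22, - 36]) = [ - 91, - 87,-87,-48, - 36, - 27,  -  27, - 18, - 5,  -  34/15, 18,22,  26,29,56,90]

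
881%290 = 11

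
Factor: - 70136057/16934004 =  - 2^( - 2)*3^( - 2 )*470389^( - 1)*70136057^1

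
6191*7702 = 47683082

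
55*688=37840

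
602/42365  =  602/42365 = 0.01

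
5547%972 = 687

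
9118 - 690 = 8428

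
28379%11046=6287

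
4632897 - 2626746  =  2006151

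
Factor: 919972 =2^2*17^1*83^1*163^1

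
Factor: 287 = 7^1*41^1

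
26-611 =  - 585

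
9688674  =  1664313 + 8024361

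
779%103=58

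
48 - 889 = -841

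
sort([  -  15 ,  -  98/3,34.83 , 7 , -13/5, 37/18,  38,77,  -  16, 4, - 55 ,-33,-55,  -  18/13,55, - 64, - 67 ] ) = [-67,-64,-55,-55,-33, - 98/3, - 16, - 15,  -  13/5, - 18/13 , 37/18,4,7, 34.83,38,55,77 ] 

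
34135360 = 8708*3920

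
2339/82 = 2339/82 = 28.52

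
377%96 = 89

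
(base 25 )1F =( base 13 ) 31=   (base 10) 40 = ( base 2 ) 101000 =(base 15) 2a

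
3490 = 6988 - 3498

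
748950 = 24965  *30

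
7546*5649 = 42627354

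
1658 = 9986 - 8328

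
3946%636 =130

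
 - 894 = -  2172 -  - 1278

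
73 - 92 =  - 19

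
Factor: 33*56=2^3* 3^1*7^1*11^1= 1848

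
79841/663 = 120  +  281/663 = 120.42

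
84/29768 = 21/7442 = 0.00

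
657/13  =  657/13 = 50.54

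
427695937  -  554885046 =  - 127189109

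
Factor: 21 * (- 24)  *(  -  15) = 2^3 * 3^3*5^1*7^1 = 7560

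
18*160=2880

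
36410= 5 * 7282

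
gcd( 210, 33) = 3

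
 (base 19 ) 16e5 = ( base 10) 9296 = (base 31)9kr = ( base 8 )22120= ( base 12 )5468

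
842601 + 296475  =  1139076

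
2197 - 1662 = 535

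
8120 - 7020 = 1100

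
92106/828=111+11/46 = 111.24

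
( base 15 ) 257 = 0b1000010100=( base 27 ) JJ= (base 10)532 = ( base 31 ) H5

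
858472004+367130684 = 1225602688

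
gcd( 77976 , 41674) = 2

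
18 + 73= 91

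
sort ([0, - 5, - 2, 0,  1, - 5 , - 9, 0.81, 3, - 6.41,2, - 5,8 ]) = [ - 9, - 6.41, - 5, - 5, - 5, - 2, 0, 0, 0.81, 1,  2, 3, 8] 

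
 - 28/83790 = -2/5985 = -0.00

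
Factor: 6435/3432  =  15/8= 2^( - 3 ) * 3^1*5^1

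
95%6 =5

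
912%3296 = 912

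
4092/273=14+90/91=14.99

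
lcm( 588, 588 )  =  588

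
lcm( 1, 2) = 2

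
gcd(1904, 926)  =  2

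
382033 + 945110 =1327143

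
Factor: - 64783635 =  - 3^1*5^1 * 7^2*19^1*4639^1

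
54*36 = 1944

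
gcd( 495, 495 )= 495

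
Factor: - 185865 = - 3^1*5^1 *12391^1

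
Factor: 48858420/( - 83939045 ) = -2^2 * 3^1*13^1* 1249^ ( - 1)*13441^( - 1 )*62639^1 = - 9771684/16787809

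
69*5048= 348312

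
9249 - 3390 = 5859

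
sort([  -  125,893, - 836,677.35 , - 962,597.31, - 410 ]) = [ - 962,  -  836,  -  410, - 125,597.31, 677.35,893]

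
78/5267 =78/5267 = 0.01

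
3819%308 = 123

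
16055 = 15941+114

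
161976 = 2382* 68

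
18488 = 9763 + 8725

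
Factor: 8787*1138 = 2^1*3^1 * 29^1* 101^1*569^1 = 9999606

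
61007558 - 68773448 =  - 7765890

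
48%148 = 48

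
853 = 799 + 54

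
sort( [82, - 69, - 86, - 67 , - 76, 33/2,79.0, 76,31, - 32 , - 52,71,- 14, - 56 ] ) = [  -  86, - 76 , - 69, - 67, - 56 , - 52,-32,-14, 33/2,31,  71, 76, 79.0 , 82] 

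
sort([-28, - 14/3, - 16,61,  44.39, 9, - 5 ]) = [  -  28,-16  , - 5, - 14/3,9,44.39,61 ]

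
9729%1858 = 439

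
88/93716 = 22/23429 = 0.00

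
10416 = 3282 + 7134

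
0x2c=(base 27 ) 1h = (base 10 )44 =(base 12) 38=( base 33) 1B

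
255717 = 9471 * 27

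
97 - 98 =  - 1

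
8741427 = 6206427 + 2535000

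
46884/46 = 23442/23 = 1019.22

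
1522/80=19 +1/40  =  19.02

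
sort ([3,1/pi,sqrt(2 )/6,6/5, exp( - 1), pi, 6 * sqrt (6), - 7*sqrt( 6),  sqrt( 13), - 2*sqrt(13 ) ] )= [ - 7 * sqrt( 6 ), - 2*sqrt ( 13 ),sqrt(2 )/6, 1/pi, exp( - 1), 6/5 , 3,pi, sqrt( 13 ),6*sqrt (6) ]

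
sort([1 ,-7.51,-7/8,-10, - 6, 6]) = [-10,-7.51, - 6 ,-7/8 , 1 , 6]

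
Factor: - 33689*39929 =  -1345168081 = - 59^1*571^1*39929^1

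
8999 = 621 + 8378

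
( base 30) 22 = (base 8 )76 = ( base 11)57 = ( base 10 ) 62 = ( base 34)1s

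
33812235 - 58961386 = - 25149151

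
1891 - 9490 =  - 7599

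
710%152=102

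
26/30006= 13/15003  =  0.00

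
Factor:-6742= -2^1*3371^1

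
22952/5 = 22952/5=4590.40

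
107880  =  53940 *2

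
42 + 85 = 127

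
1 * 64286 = 64286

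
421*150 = 63150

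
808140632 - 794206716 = 13933916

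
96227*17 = 1635859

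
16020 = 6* 2670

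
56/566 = 28/283  =  0.10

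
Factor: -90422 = -2^1*29^1*1559^1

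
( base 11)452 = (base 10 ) 541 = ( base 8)1035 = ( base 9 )661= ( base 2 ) 1000011101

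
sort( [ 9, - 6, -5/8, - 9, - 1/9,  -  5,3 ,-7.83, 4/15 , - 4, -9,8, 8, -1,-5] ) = [ - 9,-9, - 7.83 , - 6, - 5, - 5 , - 4, - 1, - 5/8 ,-1/9, 4/15 , 3,8, 8,  9]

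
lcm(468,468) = 468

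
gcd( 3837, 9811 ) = 1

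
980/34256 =245/8564  =  0.03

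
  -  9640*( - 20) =192800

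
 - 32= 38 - 70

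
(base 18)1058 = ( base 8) 13452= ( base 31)659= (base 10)5930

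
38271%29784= 8487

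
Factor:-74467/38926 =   -  2^ (-1) * 113^1 * 659^1*19463^(  -  1) 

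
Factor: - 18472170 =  - 2^1*3^1*5^1*615739^1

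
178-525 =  - 347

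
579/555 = 193/185 =1.04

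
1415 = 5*283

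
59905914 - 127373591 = - 67467677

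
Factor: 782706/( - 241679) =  - 2^1 * 3^1 * 73^1*1787^1*241679^( -1 )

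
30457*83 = 2527931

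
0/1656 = 0 = 0.00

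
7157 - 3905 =3252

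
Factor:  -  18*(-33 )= 594 = 2^1*3^3*11^1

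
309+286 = 595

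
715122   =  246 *2907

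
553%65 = 33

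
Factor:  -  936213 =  - 3^1*312071^1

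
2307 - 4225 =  - 1918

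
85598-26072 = 59526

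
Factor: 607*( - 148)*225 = -2^2 * 3^2 *5^2*37^1*607^1 = - 20213100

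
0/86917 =0=0.00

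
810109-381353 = 428756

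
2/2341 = 2/2341 = 0.00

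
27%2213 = 27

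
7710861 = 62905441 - 55194580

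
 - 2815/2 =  - 1408 + 1/2 = - 1407.50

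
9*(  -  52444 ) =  - 471996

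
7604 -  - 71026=78630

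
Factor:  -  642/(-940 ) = 321/470 =2^( - 1)*3^1* 5^(  -  1) * 47^ (-1) * 107^1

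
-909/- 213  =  303/71 = 4.27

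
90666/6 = 15111 = 15111.00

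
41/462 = 41/462 = 0.09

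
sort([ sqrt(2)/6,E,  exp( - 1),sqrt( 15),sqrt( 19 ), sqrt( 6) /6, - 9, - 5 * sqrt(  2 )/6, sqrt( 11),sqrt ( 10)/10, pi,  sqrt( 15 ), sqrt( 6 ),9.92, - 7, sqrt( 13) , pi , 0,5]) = [ - 9, - 7,  -  5*sqrt( 2 ) /6, 0, sqrt(2 ) /6 , sqrt(10 ) /10,exp ( - 1),sqrt(6) /6,  sqrt( 6 ),E,pi,  pi, sqrt( 11 ),sqrt(13 ) , sqrt (15 ),sqrt( 15 ), sqrt( 19 ) , 5,  9.92]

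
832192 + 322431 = 1154623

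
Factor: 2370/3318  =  5/7 = 5^1 * 7^( - 1 )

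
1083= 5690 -4607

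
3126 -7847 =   -  4721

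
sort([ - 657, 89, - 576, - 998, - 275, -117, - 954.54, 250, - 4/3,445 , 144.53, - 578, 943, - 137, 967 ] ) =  [ - 998, - 954.54, - 657 , - 578, - 576, - 275, - 137, - 117, - 4/3, 89, 144.53, 250, 445, 943, 967]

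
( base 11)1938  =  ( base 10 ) 2461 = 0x99d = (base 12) 1511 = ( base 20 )631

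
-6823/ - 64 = 6823/64 = 106.61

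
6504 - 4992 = 1512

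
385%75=10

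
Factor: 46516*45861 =2^2*3^1*29^1*401^1 * 15287^1 = 2133270276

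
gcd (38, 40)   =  2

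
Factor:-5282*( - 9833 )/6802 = 1366787/179 = 139^1*179^( - 1 )*9833^1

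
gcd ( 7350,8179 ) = 1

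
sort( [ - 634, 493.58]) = [ - 634, 493.58] 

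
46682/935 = 49+51/55 = 49.93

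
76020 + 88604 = 164624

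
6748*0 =0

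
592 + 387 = 979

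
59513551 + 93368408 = 152881959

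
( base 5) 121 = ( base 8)44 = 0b100100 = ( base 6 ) 100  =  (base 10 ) 36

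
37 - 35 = 2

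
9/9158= 9/9158 = 0.00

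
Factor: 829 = 829^1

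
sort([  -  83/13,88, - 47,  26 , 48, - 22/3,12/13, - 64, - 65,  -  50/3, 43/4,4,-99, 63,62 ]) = [ - 99, - 65, - 64  ,- 47, - 50/3, - 22/3, - 83/13,12/13,4, 43/4, 26,48,62,63,88]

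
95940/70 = 9594/7 = 1370.57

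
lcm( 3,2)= 6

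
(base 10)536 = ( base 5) 4121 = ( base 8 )1030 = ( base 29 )IE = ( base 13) 323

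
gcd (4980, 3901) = 83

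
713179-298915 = 414264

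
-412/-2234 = 206/1117  =  0.18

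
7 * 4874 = 34118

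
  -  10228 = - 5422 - 4806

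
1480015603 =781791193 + 698224410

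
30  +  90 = 120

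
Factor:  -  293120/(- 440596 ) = 2^6*5^1*13^( - 1 )*37^( - 1 ) = 320/481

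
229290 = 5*45858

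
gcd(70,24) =2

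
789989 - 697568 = 92421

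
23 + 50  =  73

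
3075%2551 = 524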